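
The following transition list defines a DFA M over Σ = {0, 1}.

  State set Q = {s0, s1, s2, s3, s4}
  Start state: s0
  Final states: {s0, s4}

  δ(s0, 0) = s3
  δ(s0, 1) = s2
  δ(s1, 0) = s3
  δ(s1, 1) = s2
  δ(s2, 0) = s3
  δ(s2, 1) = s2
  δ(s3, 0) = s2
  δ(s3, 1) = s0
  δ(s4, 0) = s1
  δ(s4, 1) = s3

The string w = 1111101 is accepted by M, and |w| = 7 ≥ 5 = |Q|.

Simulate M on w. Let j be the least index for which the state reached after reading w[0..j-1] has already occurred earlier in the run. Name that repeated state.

s2

State sequence: s0 -1-> s2 -1-> s2 -1-> s2 -1-> s2 -1-> s2 -0-> s3 -1-> s0
First repeat at step 2: s2 was already visited.

The earliest repeat is at step j = 2: M is in s2, which it already visited at step i = 1.
Since M has 5 states, any run of length ≥ 5 visits 5+1 states, so by pigeonhole some state repeats within the first 5 steps — that repeat gives the pumpable loop.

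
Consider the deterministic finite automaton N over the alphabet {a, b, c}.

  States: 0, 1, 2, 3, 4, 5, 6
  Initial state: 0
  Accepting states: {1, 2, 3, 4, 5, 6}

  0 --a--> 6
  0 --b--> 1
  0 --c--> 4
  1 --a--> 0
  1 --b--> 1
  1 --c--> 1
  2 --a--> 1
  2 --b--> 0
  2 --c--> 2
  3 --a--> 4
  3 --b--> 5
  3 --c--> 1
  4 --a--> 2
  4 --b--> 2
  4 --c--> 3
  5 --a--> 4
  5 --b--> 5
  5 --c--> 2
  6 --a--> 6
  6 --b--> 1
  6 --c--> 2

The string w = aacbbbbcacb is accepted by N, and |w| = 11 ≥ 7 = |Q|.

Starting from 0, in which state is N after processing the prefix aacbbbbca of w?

0

Run of N on the first 9 characters of w = a a c b b b b c a:
  step 0: 0  (start)
  step 1: 6  (read a: 0→6)
  step 2: 6  (read a: 6→6)
  step 3: 2  (read c: 6→2)
  step 4: 0  (read b: 2→0)
  step 5: 1  (read b: 0→1)
  step 6: 1  (read b: 1→1)
  step 7: 1  (read b: 1→1)
  step 8: 1  (read c: 1→1)
  step 9: 0  (read a: 1→0)

After reading 9 characters, N is in state 0.
(This kind of state-tracing is the core of the pumping-lemma construction: with 7 states, pigeonhole forces a repeat within the first 7 steps.)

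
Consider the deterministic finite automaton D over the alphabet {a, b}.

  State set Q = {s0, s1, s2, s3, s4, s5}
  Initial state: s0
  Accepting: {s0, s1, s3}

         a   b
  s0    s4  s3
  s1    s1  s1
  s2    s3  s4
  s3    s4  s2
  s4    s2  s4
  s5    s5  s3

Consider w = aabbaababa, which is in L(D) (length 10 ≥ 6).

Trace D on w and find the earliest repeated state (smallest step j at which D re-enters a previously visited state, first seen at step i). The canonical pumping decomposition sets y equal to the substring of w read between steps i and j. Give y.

Run of D on w = a a b b a a b a b a:
  step 0: s0  (start)
  step 1: s4  (read a: s0→s4)
  step 2: s2  (read a: s4→s2)
  step 3: s4  (read b: s2→s4)   ← first repeat (s4 seen earlier)
  step 4: s4  (read b: s4→s4)
  step 5: s2  (read a: s4→s2)
  step 6: s3  (read a: s2→s3)
  step 7: s2  (read b: s3→s2)
  step 8: s3  (read a: s2→s3)
  step 9: s2  (read b: s3→s2)
  step 10: s3  (read a: s2→s3)

So i = 1, j = 3, giving x = w[0:1] = a, y = w[1:3] = ab, z = w[3:10] = baababa.
Check: |xy| = 3 ≤ 6 and |y| = 2 ≥ 1. Reading y takes D from s4 back to s4, so every xyⁱz is accepted.

ab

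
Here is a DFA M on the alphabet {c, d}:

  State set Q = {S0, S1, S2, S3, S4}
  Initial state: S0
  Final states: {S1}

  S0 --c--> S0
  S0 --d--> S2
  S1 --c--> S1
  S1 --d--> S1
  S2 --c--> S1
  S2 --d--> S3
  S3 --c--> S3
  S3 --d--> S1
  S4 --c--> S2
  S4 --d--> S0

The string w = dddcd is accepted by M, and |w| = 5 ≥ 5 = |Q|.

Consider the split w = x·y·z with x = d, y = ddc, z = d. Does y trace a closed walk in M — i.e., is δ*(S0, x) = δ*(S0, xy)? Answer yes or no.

no

Run of M on the first 4 characters of w = d d d c:
  step 0: S0  (start)
  step 1: S2  (read d: S0→S2)
  step 2: S3  (read d: S2→S3)
  step 3: S1  (read d: S3→S1)
  step 4: S1  (read c: S1→S1)

After x (step 1): S2. After xy (step 4): S1.
They differ (S2 ≠ S1), so y is not a cycle from the state after x; this split is not the one the pumping-lemma construction produces, and pumping y need not keep the string in L(M).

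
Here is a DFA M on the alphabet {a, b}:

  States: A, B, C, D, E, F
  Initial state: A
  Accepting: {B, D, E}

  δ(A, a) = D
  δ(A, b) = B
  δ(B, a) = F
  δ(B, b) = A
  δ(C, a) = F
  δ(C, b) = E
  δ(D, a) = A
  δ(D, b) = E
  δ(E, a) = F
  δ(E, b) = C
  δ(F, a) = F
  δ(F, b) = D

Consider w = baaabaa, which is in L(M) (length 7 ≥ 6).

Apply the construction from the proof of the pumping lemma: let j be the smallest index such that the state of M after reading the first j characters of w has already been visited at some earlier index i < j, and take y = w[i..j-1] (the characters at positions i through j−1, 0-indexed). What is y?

a

Run of M on w = b a a a b a a:
  step 0: A  (start)
  step 1: B  (read b: A→B)
  step 2: F  (read a: B→F)
  step 3: F  (read a: F→F)   ← first repeat (F seen earlier)
  step 4: F  (read a: F→F)
  step 5: D  (read b: F→D)
  step 6: A  (read a: D→A)
  step 7: D  (read a: A→D)

So i = 2, j = 3, giving x = w[0:2] = ba, y = w[2:3] = a, z = w[3:7] = abaa.
Check: |xy| = 3 ≤ 6 and |y| = 1 ≥ 1. Reading y takes M from F back to F, so every xyⁱz is accepted.
The DFA has 6 states, so the proof of the pumping lemma guarantees a repeated state among the first 6+1 visited; the segment between the two visits is the pumpable y.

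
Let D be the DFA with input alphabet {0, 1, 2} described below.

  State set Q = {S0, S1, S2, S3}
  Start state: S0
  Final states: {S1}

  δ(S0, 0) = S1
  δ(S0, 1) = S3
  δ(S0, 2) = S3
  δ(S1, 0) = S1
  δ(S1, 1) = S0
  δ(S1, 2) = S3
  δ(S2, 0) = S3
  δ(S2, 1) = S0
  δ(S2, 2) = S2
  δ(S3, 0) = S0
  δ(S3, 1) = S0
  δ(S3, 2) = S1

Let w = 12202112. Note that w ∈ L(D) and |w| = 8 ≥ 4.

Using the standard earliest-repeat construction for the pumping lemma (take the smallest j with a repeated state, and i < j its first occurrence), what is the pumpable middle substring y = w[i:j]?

Run of D on w = 1 2 2 0 2 1 1 2:
  step 0: S0  (start)
  step 1: S3  (read 1: S0→S3)
  step 2: S1  (read 2: S3→S1)
  step 3: S3  (read 2: S1→S3)   ← first repeat (S3 seen earlier)
  step 4: S0  (read 0: S3→S0)
  step 5: S3  (read 2: S0→S3)
  step 6: S0  (read 1: S3→S0)
  step 7: S3  (read 1: S0→S3)
  step 8: S1  (read 2: S3→S1)

So i = 1, j = 3, giving x = w[0:1] = 1, y = w[1:3] = 22, z = w[3:8] = 02112.
Check: |xy| = 3 ≤ 4 and |y| = 2 ≥ 1. Reading y takes D from S3 back to S3, so every xyⁱz is accepted.

22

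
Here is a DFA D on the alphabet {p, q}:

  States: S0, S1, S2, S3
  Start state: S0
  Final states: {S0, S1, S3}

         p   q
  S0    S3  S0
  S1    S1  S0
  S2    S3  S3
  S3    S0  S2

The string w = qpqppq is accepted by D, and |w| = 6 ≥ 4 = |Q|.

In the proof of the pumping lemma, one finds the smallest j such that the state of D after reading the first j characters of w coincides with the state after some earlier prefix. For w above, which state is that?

S0

State sequence: S0 -q-> S0 -p-> S3 -q-> S2 -p-> S3 -p-> S0 -q-> S0
First repeat at step 1: S0 was already visited.

The earliest repeat is at step j = 1: D is in S0, which it already visited at step i = 0.
With |Q| = 4, pigeonhole forces a state repeat no later than step 4; the substring read between the first and second visits to that state can be pumped.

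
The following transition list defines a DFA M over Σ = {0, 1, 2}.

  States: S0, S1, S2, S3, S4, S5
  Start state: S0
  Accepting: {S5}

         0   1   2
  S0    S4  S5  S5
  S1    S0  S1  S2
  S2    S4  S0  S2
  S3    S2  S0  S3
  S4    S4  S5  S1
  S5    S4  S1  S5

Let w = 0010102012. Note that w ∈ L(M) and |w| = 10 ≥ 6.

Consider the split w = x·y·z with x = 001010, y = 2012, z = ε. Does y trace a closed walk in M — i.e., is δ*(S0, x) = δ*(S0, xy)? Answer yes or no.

State sequence: S0 -0-> S4 -0-> S4 -1-> S5 -0-> S4 -1-> S5 -0-> S4 -2-> S1 -0-> S0 -1-> S5 -2-> S5

After x (step 6): S4. After xy (step 10): S5.
They differ (S4 ≠ S5), so y is not a cycle from the state after x; this split is not the one the pumping-lemma construction produces, and pumping y need not keep the string in L(M).

no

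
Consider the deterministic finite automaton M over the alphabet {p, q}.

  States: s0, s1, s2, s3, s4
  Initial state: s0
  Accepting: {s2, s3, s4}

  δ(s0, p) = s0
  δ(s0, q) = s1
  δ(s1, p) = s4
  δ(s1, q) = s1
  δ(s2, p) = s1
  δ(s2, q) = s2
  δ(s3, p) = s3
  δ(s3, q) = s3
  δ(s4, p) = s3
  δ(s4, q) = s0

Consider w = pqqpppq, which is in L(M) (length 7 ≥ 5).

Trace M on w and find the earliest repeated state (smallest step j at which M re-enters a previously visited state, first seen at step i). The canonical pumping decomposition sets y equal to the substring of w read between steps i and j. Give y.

Run of M on w = p q q p p p q:
  step 0: s0  (start)
  step 1: s0  (read p: s0→s0)   ← first repeat (s0 seen earlier)
  step 2: s1  (read q: s0→s1)
  step 3: s1  (read q: s1→s1)
  step 4: s4  (read p: s1→s4)
  step 5: s3  (read p: s4→s3)
  step 6: s3  (read p: s3→s3)
  step 7: s3  (read q: s3→s3)

So i = 0, j = 1, giving x = w[0:0] = ε, y = w[0:1] = p, z = w[1:7] = qqpppq.
Check: |xy| = 1 ≤ 5 and |y| = 1 ≥ 1. Reading y takes M from s0 back to s0, so every xyⁱz is accepted.
With |Q| = 5, pigeonhole forces a state repeat no later than step 5; the substring read between the first and second visits to that state can be pumped.

p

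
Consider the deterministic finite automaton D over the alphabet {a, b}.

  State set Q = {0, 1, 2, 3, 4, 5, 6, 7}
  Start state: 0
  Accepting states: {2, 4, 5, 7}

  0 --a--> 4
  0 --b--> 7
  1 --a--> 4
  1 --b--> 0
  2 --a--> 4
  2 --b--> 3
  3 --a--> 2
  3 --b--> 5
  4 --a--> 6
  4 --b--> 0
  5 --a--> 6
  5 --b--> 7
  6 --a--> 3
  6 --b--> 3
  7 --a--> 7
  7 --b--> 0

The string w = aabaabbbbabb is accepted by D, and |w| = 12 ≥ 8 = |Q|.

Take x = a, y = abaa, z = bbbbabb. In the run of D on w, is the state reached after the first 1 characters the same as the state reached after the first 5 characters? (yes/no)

yes

Run of D on the first 5 characters of w = a a b a a:
  step 0: 0  (start)
  step 1: 4  (read a: 0→4)
  step 2: 6  (read a: 4→6)
  step 3: 3  (read b: 6→3)
  step 4: 2  (read a: 3→2)
  step 5: 4  (read a: 2→4)

After x (step 1): 4. After xy (step 5): 4.
They match, so y = abaa drives D around a cycle from 4 back to itself; pumping y any number of times keeps D in 4 before reading z, and xyⁱz ∈ L(D) for every i ≥ 0.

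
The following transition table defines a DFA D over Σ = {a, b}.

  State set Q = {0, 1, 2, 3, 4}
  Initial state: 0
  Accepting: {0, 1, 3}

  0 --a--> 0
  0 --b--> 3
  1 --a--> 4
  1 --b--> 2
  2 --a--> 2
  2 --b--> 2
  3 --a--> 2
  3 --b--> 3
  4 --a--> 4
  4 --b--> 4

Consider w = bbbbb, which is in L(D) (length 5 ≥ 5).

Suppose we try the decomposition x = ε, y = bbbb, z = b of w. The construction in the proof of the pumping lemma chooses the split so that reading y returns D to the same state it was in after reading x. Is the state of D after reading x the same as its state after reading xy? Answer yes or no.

Run of D on the first 4 characters of w = b b b b:
  step 0: 0  (start)
  step 1: 3  (read b: 0→3)
  step 2: 3  (read b: 3→3)
  step 3: 3  (read b: 3→3)
  step 4: 3  (read b: 3→3)

After x (step 0): 0. After xy (step 4): 3.
They differ (0 ≠ 3), so y is not a cycle from the state after x; this split is not the one the pumping-lemma construction produces, and pumping y need not keep the string in L(D).

no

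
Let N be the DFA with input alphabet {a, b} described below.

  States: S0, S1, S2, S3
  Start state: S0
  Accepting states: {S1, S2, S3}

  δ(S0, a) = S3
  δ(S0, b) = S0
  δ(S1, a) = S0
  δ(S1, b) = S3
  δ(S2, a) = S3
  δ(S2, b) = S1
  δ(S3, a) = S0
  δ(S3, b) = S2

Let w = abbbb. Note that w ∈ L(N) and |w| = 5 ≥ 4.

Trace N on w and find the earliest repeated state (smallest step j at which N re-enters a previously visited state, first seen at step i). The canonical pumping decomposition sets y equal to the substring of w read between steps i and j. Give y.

bbb

State sequence: S0 -a-> S3 -b-> S2 -b-> S1 -b-> S3 -b-> S2
First repeat at step 4: S3 was already visited.

So i = 1, j = 4, giving x = w[0:1] = a, y = w[1:4] = bbb, z = w[4:5] = b.
Check: |xy| = 4 ≤ 4 and |y| = 3 ≥ 1. Reading y takes N from S3 back to S3, so every xyⁱz is accepted.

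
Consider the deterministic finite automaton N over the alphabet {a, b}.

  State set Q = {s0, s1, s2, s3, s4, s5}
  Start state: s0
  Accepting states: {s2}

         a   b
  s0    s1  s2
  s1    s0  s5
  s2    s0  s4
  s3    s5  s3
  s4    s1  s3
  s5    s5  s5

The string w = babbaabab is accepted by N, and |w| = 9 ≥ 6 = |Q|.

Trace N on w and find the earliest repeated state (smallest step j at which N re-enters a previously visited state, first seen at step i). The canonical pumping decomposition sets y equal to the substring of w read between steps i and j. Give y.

ba

Run of N on w = b a b b a a b a b:
  step 0: s0  (start)
  step 1: s2  (read b: s0→s2)
  step 2: s0  (read a: s2→s0)   ← first repeat (s0 seen earlier)
  step 3: s2  (read b: s0→s2)
  step 4: s4  (read b: s2→s4)
  step 5: s1  (read a: s4→s1)
  step 6: s0  (read a: s1→s0)
  step 7: s2  (read b: s0→s2)
  step 8: s0  (read a: s2→s0)
  step 9: s2  (read b: s0→s2)

So i = 0, j = 2, giving x = w[0:0] = ε, y = w[0:2] = ba, z = w[2:9] = bbaabab.
Check: |xy| = 2 ≤ 6 and |y| = 2 ≥ 1. Reading y takes N from s0 back to s0, so every xyⁱz is accepted.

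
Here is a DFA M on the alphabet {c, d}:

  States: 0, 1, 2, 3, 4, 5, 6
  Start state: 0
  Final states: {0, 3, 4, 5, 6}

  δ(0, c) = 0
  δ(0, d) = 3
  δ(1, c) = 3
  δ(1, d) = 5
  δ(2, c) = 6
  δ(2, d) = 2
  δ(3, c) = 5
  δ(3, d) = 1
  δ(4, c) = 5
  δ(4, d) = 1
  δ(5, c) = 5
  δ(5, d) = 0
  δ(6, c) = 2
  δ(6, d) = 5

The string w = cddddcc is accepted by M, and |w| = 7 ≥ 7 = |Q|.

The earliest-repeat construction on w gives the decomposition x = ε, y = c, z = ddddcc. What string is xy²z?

ccddddcc

xy^2z = ε·c·c·ddddcc = ccddddcc.
Reading y = c takes M from 0 back to 0, so after x·y·y the machine is still in 0, and z then leads to the accepting state 0. Hence ccddddcc ∈ L(M).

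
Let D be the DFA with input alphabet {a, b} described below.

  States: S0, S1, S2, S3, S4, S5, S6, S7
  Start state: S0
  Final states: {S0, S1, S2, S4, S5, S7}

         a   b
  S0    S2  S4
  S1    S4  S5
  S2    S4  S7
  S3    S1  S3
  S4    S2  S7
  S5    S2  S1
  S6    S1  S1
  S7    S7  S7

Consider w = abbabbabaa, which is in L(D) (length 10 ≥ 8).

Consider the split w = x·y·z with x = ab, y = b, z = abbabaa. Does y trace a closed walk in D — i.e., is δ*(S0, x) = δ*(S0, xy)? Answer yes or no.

yes

State sequence: S0 -a-> S2 -b-> S7 -b-> S7

After x (step 2): S7. After xy (step 3): S7.
They match, so y = b drives D around a cycle from S7 back to itself; pumping y any number of times keeps D in S7 before reading z, and xyⁱz ∈ L(D) for every i ≥ 0.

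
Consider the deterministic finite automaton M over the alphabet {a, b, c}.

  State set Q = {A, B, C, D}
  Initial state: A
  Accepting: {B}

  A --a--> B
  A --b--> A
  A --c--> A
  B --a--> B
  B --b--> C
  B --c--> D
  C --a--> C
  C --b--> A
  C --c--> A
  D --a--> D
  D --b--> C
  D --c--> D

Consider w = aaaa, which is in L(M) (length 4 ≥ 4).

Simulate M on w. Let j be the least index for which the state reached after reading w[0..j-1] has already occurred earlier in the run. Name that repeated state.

B

State sequence: A -a-> B -a-> B -a-> B -a-> B
First repeat at step 2: B was already visited.

The earliest repeat is at step j = 2: M is in B, which it already visited at step i = 1.
Since M has 4 states, any run of length ≥ 4 visits 4+1 states, so by pigeonhole some state repeats within the first 4 steps — that repeat gives the pumpable loop.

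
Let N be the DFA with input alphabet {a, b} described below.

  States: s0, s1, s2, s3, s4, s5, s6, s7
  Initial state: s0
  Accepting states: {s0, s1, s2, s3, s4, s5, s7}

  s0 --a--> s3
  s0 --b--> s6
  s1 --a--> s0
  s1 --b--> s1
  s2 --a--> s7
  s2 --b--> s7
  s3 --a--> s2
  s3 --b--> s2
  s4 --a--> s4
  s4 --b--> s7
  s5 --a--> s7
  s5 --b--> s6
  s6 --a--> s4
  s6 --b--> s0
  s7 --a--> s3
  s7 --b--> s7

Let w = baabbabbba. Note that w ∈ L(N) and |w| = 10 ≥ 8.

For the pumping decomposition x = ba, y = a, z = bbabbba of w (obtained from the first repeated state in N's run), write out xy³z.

baaaabbabbba

xy^3z = ba·a·a·a·bbabbba = baaaabbabbba.
Reading y = a takes N from s4 back to s4, so after x·y·y·y the machine is still in s4, and z then leads to the accepting state s3. Hence baaaabbabbba ∈ L(N).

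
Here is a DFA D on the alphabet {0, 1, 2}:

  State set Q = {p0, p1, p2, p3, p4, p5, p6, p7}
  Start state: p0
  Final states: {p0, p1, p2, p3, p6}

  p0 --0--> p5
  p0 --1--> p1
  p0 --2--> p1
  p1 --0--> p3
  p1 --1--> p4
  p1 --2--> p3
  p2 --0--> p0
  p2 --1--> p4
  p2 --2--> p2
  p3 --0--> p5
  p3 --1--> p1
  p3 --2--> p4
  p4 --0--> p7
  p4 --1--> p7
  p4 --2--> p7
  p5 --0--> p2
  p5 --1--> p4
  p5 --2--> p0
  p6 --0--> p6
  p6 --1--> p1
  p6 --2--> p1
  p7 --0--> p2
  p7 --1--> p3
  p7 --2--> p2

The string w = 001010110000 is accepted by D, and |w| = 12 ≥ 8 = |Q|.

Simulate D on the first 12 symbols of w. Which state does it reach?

p2

Run of D on the first 12 characters of w = 0 0 1 0 1 0 1 1 0 0 0 0:
  step 0: p0  (start)
  step 1: p5  (read 0: p0→p5)
  step 2: p2  (read 0: p5→p2)
  step 3: p4  (read 1: p2→p4)
  step 4: p7  (read 0: p4→p7)
  step 5: p3  (read 1: p7→p3)
  step 6: p5  (read 0: p3→p5)
  step 7: p4  (read 1: p5→p4)
  step 8: p7  (read 1: p4→p7)
  step 9: p2  (read 0: p7→p2)
  step 10: p0  (read 0: p2→p0)
  step 11: p5  (read 0: p0→p5)
  step 12: p2  (read 0: p5→p2)

After reading 12 characters, D is in state p2.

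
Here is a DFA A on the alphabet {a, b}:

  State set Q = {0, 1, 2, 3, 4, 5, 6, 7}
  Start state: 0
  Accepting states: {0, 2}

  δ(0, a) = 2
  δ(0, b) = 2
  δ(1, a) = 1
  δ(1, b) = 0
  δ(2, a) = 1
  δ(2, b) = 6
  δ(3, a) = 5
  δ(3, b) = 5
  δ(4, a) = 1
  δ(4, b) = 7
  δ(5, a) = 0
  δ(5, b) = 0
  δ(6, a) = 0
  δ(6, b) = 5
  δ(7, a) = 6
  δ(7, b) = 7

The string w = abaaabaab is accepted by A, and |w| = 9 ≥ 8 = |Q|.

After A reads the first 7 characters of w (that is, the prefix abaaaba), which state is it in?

2

Run of A on the first 7 characters of w = a b a a a b a:
  step 0: 0  (start)
  step 1: 2  (read a: 0→2)
  step 2: 6  (read b: 2→6)
  step 3: 0  (read a: 6→0)
  step 4: 2  (read a: 0→2)
  step 5: 1  (read a: 2→1)
  step 6: 0  (read b: 1→0)
  step 7: 2  (read a: 0→2)

After reading 7 characters, A is in state 2.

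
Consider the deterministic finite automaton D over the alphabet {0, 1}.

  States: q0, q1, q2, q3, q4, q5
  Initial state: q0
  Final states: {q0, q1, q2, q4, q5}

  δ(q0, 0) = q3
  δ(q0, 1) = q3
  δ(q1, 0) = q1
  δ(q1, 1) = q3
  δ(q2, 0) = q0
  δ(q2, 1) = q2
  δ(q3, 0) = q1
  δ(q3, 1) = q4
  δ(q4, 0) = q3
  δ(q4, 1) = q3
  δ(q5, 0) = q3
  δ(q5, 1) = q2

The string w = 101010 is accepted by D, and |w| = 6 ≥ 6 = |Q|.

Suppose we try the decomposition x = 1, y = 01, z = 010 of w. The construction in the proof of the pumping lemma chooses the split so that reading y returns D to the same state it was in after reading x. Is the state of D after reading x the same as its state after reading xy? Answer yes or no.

Run of D on the first 3 characters of w = 1 0 1:
  step 0: q0  (start)
  step 1: q3  (read 1: q0→q3)
  step 2: q1  (read 0: q3→q1)
  step 3: q3  (read 1: q1→q3)

After x (step 1): q3. After xy (step 3): q3.
They match, so y = 01 drives D around a cycle from q3 back to itself; pumping y any number of times keeps D in q3 before reading z, and xyⁱz ∈ L(D) for every i ≥ 0.

yes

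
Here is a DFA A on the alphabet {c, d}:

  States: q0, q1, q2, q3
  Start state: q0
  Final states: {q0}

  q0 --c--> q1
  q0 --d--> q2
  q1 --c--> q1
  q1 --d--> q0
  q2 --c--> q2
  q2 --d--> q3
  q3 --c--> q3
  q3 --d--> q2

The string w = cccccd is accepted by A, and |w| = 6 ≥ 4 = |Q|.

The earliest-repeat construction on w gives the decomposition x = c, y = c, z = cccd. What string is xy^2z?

ccccccd

xy^2z = c·c·c·cccd = ccccccd.
Reading y = c takes A from q1 back to q1, so after x·y·y the machine is still in q1, and z then leads to the accepting state q0. Hence ccccccd ∈ L(A).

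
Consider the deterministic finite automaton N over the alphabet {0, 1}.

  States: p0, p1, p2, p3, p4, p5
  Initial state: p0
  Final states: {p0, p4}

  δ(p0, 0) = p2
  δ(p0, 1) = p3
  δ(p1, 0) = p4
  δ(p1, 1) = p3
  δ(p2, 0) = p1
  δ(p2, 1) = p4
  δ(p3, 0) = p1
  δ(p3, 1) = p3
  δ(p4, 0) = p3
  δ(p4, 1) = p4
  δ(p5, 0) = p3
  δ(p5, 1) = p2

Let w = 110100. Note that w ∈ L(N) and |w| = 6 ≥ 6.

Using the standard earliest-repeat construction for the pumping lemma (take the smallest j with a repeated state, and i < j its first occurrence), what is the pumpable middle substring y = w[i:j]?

Run of N on w = 1 1 0 1 0 0:
  step 0: p0  (start)
  step 1: p3  (read 1: p0→p3)
  step 2: p3  (read 1: p3→p3)   ← first repeat (p3 seen earlier)
  step 3: p1  (read 0: p3→p1)
  step 4: p3  (read 1: p1→p3)
  step 5: p1  (read 0: p3→p1)
  step 6: p4  (read 0: p1→p4)

So i = 1, j = 2, giving x = w[0:1] = 1, y = w[1:2] = 1, z = w[2:6] = 0100.
Check: |xy| = 2 ≤ 6 and |y| = 1 ≥ 1. Reading y takes N from p3 back to p3, so every xyⁱz is accepted.

1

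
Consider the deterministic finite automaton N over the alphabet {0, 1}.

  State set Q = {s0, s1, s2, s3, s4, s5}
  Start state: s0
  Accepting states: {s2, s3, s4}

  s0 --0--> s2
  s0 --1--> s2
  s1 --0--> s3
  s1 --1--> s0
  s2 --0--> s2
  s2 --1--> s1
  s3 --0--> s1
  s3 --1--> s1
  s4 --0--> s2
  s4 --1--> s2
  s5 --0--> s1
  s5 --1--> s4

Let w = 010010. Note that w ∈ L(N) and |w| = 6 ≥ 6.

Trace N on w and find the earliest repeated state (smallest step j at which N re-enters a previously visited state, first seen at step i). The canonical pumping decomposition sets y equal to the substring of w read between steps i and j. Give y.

State sequence: s0 -0-> s2 -1-> s1 -0-> s3 -0-> s1 -1-> s0 -0-> s2
First repeat at step 4: s1 was already visited.

So i = 2, j = 4, giving x = w[0:2] = 01, y = w[2:4] = 00, z = w[4:6] = 10.
Check: |xy| = 4 ≤ 6 and |y| = 2 ≥ 1. Reading y takes N from s1 back to s1, so every xyⁱz is accepted.

00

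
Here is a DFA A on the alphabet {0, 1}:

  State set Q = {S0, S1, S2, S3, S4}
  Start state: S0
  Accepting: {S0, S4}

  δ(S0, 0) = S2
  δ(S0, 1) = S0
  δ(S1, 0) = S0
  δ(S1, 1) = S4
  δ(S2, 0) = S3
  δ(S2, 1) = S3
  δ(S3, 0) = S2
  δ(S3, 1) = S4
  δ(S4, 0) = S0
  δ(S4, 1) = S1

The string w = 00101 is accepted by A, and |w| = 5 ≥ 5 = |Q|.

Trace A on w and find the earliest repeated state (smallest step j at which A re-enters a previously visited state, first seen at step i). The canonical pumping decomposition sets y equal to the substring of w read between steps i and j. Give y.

Run of A on w = 0 0 1 0 1:
  step 0: S0  (start)
  step 1: S2  (read 0: S0→S2)
  step 2: S3  (read 0: S2→S3)
  step 3: S4  (read 1: S3→S4)
  step 4: S0  (read 0: S4→S0)   ← first repeat (S0 seen earlier)
  step 5: S0  (read 1: S0→S0)

So i = 0, j = 4, giving x = w[0:0] = ε, y = w[0:4] = 0010, z = w[4:5] = 1.
Check: |xy| = 4 ≤ 5 and |y| = 4 ≥ 1. Reading y takes A from S0 back to S0, so every xyⁱz is accepted.
With |Q| = 5, pigeonhole forces a state repeat no later than step 5; the substring read between the first and second visits to that state can be pumped.

0010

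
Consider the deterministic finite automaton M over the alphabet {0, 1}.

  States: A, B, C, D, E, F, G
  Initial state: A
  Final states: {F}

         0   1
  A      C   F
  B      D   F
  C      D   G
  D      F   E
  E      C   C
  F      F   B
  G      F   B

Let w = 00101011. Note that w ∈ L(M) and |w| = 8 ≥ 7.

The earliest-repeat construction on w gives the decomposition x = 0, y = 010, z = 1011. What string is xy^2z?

00100101011

xy^2z = 0·010·010·1011 = 00100101011.
Reading y = 010 takes M from C back to C, so after x·y·y the machine is still in C, and z then leads to the accepting state F. Hence 00100101011 ∈ L(M).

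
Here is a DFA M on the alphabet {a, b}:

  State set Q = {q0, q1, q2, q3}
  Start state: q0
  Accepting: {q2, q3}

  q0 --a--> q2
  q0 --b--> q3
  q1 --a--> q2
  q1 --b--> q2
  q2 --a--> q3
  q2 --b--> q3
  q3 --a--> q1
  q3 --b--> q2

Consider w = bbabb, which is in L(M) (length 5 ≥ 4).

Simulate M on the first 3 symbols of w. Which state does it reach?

q3

Run of M on the first 3 characters of w = b b a:
  step 0: q0  (start)
  step 1: q3  (read b: q0→q3)
  step 2: q2  (read b: q3→q2)
  step 3: q3  (read a: q2→q3)

After reading 3 characters, M is in state q3.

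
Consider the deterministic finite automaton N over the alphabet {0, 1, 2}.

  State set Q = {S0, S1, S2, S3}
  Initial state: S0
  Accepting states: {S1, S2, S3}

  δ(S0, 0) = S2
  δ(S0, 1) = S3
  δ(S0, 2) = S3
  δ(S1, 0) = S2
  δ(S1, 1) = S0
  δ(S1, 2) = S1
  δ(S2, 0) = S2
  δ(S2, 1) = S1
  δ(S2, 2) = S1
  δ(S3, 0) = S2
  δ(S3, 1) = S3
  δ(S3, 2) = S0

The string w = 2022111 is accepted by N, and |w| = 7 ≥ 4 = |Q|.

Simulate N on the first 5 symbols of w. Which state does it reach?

S0

Run of N on the first 5 characters of w = 2 0 2 2 1:
  step 0: S0  (start)
  step 1: S3  (read 2: S0→S3)
  step 2: S2  (read 0: S3→S2)
  step 3: S1  (read 2: S2→S1)
  step 4: S1  (read 2: S1→S1)
  step 5: S0  (read 1: S1→S0)

After reading 5 characters, N is in state S0.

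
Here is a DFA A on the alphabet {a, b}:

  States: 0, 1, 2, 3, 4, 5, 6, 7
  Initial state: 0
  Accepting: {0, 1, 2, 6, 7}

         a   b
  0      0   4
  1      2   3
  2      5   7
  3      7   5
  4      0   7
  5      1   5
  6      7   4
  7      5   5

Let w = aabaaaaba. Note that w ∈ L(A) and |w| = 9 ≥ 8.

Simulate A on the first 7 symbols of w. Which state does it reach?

0

Run of A on the first 7 characters of w = a a b a a a a:
  step 0: 0  (start)
  step 1: 0  (read a: 0→0)
  step 2: 0  (read a: 0→0)
  step 3: 4  (read b: 0→4)
  step 4: 0  (read a: 4→0)
  step 5: 0  (read a: 0→0)
  step 6: 0  (read a: 0→0)
  step 7: 0  (read a: 0→0)

After reading 7 characters, A is in state 0.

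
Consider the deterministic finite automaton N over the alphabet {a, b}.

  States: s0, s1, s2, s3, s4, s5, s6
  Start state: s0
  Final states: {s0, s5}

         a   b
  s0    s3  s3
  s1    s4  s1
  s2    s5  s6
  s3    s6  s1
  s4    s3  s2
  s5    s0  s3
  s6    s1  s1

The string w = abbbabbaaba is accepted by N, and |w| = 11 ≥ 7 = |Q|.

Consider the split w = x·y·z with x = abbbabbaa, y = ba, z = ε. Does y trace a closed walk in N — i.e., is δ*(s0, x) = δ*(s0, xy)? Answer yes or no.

Run of N on the first 11 characters of w = a b b b a b b a a b a:
  step 0: s0  (start)
  step 1: s3  (read a: s0→s3)
  step 2: s1  (read b: s3→s1)
  step 3: s1  (read b: s1→s1)
  step 4: s1  (read b: s1→s1)
  step 5: s4  (read a: s1→s4)
  step 6: s2  (read b: s4→s2)
  step 7: s6  (read b: s2→s6)
  step 8: s1  (read a: s6→s1)
  step 9: s4  (read a: s1→s4)
  step 10: s2  (read b: s4→s2)
  step 11: s5  (read a: s2→s5)

After x (step 9): s4. After xy (step 11): s5.
They differ (s4 ≠ s5), so y is not a cycle from the state after x; this split is not the one the pumping-lemma construction produces, and pumping y need not keep the string in L(N).

no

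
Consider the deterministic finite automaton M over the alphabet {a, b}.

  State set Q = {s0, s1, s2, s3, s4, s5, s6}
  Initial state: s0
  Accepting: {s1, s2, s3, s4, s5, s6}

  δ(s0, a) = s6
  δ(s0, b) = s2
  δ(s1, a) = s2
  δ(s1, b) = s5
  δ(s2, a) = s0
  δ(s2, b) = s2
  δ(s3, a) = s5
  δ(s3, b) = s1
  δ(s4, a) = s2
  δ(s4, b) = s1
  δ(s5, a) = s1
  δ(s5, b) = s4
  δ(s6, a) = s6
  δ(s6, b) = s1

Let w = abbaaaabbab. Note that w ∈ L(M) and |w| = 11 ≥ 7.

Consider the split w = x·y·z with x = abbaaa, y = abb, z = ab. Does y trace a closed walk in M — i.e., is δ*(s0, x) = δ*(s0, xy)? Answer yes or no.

Run of M on the first 9 characters of w = a b b a a a a b b:
  step 0: s0  (start)
  step 1: s6  (read a: s0→s6)
  step 2: s1  (read b: s6→s1)
  step 3: s5  (read b: s1→s5)
  step 4: s1  (read a: s5→s1)
  step 5: s2  (read a: s1→s2)
  step 6: s0  (read a: s2→s0)
  step 7: s6  (read a: s0→s6)
  step 8: s1  (read b: s6→s1)
  step 9: s5  (read b: s1→s5)

After x (step 6): s0. After xy (step 9): s5.
They differ (s0 ≠ s5), so y is not a cycle from the state after x; this split is not the one the pumping-lemma construction produces, and pumping y need not keep the string in L(M).

no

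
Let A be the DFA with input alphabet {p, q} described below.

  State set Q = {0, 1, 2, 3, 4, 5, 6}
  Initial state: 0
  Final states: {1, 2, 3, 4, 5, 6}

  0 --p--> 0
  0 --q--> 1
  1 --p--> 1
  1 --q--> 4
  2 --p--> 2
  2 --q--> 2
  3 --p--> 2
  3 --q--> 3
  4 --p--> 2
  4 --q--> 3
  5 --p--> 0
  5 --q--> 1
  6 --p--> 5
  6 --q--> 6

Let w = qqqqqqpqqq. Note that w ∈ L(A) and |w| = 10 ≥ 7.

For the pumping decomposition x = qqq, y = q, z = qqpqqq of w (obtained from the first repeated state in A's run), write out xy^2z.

xy^2z = qqq·q·q·qqpqqq = qqqqqqqpqqq.
Reading y = q takes A from 3 back to 3, so after x·y·y the machine is still in 3, and z then leads to the accepting state 2. Hence qqqqqqqpqqq ∈ L(A).

qqqqqqqpqqq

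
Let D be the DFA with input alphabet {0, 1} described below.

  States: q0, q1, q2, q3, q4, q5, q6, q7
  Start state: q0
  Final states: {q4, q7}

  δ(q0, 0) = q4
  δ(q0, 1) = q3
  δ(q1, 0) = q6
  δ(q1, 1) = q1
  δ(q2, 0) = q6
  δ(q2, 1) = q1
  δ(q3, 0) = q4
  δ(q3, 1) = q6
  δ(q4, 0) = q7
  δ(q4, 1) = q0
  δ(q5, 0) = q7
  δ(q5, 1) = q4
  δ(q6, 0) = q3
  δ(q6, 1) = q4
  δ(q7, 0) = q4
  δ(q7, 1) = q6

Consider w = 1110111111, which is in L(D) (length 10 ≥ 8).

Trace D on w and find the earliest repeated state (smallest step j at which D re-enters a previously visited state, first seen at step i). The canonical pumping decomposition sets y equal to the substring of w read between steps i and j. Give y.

101

State sequence: q0 -1-> q3 -1-> q6 -1-> q4 -0-> q7 -1-> q6 -1-> q4 -1-> q0 -1-> q3 -1-> q6 -1-> q4
First repeat at step 5: q6 was already visited.

So i = 2, j = 5, giving x = w[0:2] = 11, y = w[2:5] = 101, z = w[5:10] = 11111.
Check: |xy| = 5 ≤ 8 and |y| = 3 ≥ 1. Reading y takes D from q6 back to q6, so every xyⁱz is accepted.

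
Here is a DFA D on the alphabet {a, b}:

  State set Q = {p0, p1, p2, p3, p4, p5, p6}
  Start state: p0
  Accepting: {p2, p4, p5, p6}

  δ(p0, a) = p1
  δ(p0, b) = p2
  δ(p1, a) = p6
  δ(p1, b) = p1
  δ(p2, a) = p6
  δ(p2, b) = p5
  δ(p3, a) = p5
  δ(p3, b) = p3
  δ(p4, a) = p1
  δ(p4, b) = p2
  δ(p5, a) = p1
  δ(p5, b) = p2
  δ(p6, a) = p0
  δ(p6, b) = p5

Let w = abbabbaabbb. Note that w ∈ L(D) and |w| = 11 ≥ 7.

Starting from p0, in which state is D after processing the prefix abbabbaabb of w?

State sequence: p0 -a-> p1 -b-> p1 -b-> p1 -a-> p6 -b-> p5 -b-> p2 -a-> p6 -a-> p0 -b-> p2 -b-> p5

After reading 10 characters, D is in state p5.
(This kind of state-tracing is the core of the pumping-lemma construction: with 7 states, pigeonhole forces a repeat within the first 7 steps.)

p5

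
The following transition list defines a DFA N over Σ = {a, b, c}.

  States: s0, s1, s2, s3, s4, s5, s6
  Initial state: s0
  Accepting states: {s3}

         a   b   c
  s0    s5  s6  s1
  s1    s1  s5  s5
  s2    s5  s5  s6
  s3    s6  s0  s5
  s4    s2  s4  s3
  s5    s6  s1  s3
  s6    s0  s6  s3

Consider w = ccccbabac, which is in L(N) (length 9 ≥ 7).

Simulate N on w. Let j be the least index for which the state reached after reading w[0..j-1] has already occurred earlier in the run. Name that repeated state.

s5

State sequence: s0 -c-> s1 -c-> s5 -c-> s3 -c-> s5 -b-> s1 -a-> s1 -b-> s5 -a-> s6 -c-> s3
First repeat at step 4: s5 was already visited.

The earliest repeat is at step j = 4: N is in s5, which it already visited at step i = 2.
Pumping length from the standard proof: p = 7 (the number of states). The repeated state found above gives |xy| = j ≤ 7 and |y| = j − i ≥ 1.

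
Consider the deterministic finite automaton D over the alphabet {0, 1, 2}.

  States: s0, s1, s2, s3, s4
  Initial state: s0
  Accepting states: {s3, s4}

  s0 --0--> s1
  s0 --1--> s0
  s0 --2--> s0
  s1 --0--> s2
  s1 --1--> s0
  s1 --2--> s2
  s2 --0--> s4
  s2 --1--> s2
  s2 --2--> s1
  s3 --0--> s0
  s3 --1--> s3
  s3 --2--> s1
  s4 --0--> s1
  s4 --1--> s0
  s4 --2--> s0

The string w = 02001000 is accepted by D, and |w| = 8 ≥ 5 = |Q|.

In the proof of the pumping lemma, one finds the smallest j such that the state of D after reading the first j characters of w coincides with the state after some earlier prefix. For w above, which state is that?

State sequence: s0 -0-> s1 -2-> s2 -0-> s4 -0-> s1 -1-> s0 -0-> s1 -0-> s2 -0-> s4
First repeat at step 4: s1 was already visited.

The earliest repeat is at step j = 4: D is in s1, which it already visited at step i = 1.

s1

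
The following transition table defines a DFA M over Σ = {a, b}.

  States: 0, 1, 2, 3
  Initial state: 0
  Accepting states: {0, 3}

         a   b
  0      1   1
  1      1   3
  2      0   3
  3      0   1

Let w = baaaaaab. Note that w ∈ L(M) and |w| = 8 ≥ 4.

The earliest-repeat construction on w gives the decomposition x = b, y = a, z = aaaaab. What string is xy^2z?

xy^2z = b·a·a·aaaaab = baaaaaaab.
Reading y = a takes M from 1 back to 1, so after x·y·y the machine is still in 1, and z then leads to the accepting state 3. Hence baaaaaaab ∈ L(M).

baaaaaaab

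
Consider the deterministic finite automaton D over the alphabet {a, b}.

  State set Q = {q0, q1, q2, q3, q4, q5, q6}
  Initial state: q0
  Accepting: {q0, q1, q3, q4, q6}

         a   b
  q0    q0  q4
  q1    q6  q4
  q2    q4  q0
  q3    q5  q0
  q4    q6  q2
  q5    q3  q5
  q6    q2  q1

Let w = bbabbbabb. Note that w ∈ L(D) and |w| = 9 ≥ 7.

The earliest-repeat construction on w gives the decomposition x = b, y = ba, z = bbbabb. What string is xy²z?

bbababbbabb

xy^2z = b·ba·ba·bbbabb = bbababbbabb.
Reading y = ba takes D from q4 back to q4, so after x·y·y the machine is still in q4, and z then leads to the accepting state q4. Hence bbababbbabb ∈ L(D).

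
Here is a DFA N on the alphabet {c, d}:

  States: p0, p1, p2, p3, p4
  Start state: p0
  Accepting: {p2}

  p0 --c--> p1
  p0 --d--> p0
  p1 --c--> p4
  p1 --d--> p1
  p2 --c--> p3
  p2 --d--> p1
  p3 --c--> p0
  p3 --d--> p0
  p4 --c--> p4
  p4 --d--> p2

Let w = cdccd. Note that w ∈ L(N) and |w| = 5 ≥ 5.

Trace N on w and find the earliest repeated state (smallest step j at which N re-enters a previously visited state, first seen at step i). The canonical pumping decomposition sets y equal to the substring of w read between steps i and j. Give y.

d

State sequence: p0 -c-> p1 -d-> p1 -c-> p4 -c-> p4 -d-> p2
First repeat at step 2: p1 was already visited.

So i = 1, j = 2, giving x = w[0:1] = c, y = w[1:2] = d, z = w[2:5] = ccd.
Check: |xy| = 2 ≤ 5 and |y| = 1 ≥ 1. Reading y takes N from p1 back to p1, so every xyⁱz is accepted.
Since N has 5 states, any run of length ≥ 5 visits 5+1 states, so by pigeonhole some state repeats within the first 5 steps — that repeat gives the pumpable loop.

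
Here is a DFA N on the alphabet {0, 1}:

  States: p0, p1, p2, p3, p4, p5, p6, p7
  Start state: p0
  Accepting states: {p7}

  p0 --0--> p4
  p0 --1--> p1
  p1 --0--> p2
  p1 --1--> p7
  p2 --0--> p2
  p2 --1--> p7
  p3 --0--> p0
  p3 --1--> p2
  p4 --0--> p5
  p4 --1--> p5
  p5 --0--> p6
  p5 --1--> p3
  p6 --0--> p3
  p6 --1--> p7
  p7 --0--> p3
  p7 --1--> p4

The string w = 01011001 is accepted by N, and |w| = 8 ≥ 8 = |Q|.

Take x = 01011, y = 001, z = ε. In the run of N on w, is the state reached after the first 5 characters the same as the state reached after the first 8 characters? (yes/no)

State sequence: p0 -0-> p4 -1-> p5 -0-> p6 -1-> p7 -1-> p4 -0-> p5 -0-> p6 -1-> p7

After x (step 5): p4. After xy (step 8): p7.
They differ (p4 ≠ p7), so y is not a cycle from the state after x; this split is not the one the pumping-lemma construction produces, and pumping y need not keep the string in L(N).

no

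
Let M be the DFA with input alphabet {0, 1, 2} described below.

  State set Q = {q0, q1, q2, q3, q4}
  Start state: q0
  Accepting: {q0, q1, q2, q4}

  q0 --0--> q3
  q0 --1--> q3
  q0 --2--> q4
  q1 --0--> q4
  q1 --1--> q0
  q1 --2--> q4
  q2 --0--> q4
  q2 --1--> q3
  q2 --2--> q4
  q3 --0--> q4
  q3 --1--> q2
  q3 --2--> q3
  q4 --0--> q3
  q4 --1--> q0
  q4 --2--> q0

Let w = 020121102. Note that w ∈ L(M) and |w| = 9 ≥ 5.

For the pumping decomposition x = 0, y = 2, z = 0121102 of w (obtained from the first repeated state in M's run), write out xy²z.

0220121102

xy^2z = 0·2·2·0121102 = 0220121102.
Reading y = 2 takes M from q3 back to q3, so after x·y·y the machine is still in q3, and z then leads to the accepting state q0. Hence 0220121102 ∈ L(M).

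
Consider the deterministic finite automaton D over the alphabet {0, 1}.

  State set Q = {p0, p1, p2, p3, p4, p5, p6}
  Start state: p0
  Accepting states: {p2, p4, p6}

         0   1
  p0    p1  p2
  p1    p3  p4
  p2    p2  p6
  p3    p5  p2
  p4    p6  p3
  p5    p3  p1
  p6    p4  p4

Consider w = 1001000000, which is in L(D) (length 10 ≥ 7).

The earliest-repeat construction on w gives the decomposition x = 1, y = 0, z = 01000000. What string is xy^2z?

10001000000

xy^2z = 1·0·0·01000000 = 10001000000.
Reading y = 0 takes D from p2 back to p2, so after x·y·y the machine is still in p2, and z then leads to the accepting state p6. Hence 10001000000 ∈ L(D).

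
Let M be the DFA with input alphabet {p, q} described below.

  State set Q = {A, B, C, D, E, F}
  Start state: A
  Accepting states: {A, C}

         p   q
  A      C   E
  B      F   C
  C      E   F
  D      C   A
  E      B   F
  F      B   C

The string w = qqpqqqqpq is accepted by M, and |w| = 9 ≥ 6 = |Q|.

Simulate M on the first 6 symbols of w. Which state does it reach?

Run of M on the first 6 characters of w = q q p q q q:
  step 0: A  (start)
  step 1: E  (read q: A→E)
  step 2: F  (read q: E→F)
  step 3: B  (read p: F→B)
  step 4: C  (read q: B→C)
  step 5: F  (read q: C→F)
  step 6: C  (read q: F→C)

After reading 6 characters, M is in state C.
(This kind of state-tracing is the core of the pumping-lemma construction: with 6 states, pigeonhole forces a repeat within the first 6 steps.)

C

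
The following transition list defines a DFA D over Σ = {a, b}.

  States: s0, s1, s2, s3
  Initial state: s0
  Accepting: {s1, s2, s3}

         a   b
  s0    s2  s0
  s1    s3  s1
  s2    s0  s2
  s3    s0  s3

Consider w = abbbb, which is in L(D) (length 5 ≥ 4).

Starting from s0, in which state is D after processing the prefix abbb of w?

Run of D on the first 4 characters of w = a b b b:
  step 0: s0  (start)
  step 1: s2  (read a: s0→s2)
  step 2: s2  (read b: s2→s2)
  step 3: s2  (read b: s2→s2)
  step 4: s2  (read b: s2→s2)

After reading 4 characters, D is in state s2.

s2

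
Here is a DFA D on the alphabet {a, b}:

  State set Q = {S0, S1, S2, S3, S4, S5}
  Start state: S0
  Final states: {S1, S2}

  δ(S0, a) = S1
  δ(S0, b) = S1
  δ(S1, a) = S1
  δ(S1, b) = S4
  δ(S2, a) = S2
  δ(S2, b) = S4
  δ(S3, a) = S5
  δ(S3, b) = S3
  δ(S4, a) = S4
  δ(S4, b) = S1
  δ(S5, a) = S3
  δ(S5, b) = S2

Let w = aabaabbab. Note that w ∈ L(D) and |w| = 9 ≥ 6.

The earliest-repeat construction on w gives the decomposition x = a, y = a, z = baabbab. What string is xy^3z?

aaaabaabbab

xy^3z = a·a·a·a·baabbab = aaaabaabbab.
Reading y = a takes D from S1 back to S1, so after x·y·y·y the machine is still in S1, and z then leads to the accepting state S1. Hence aaaabaabbab ∈ L(D).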